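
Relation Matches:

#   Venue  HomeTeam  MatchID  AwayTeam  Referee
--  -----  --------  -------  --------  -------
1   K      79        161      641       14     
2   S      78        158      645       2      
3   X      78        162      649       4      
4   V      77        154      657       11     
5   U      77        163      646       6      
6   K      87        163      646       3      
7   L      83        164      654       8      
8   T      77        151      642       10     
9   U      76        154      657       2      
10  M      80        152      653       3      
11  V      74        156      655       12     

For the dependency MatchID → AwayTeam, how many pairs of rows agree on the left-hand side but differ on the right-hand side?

0

MatchID=154: all 2 rows agree on AwayTeam — 0 pairs.
MatchID=163: all 2 rows agree on AwayTeam — 0 pairs.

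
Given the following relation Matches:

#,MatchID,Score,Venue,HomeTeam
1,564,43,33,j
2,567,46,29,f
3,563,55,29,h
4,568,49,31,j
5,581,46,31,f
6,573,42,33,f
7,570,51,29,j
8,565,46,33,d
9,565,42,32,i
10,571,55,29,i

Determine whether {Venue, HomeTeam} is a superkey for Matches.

Yes

All 10 rows have distinct {Venue, HomeTeam} values, so {Venue, HomeTeam} → (all attributes) holds and {Venue, HomeTeam} is a superkey.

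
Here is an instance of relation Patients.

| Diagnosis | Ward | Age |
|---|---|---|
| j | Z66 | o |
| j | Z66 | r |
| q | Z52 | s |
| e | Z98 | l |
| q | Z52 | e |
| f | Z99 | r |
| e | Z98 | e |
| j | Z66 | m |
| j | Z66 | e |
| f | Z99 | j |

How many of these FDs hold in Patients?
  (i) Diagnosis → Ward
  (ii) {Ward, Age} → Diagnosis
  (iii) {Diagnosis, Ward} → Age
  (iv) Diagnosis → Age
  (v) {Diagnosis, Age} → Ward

3

(i) Diagnosis → Ward: every LHS value maps to a single RHS value — holds.
(ii) {Ward, Age} → Diagnosis: every LHS value maps to a single RHS value — holds.
(iii) {Diagnosis, Ward} → Age: (Diagnosis=j, Ward=Z66): 4 rows → Age takes values {o, r, m, e} — violation; (Diagnosis=q, Ward=Z52): 2 rows → Age takes values {s, e} — violation; (Diagnosis=e, Ward=Z98): 2 rows → Age takes values {l, e} — violation; (Diagnosis=f, Ward=Z99): 2 rows → Age takes values {r, j} — violation — fails.
(iv) Diagnosis → Age: Diagnosis=j: 4 rows → Age takes values {o, r, m, e} — violation; Diagnosis=q: 2 rows → Age takes values {s, e} — violation; Diagnosis=e: 2 rows → Age takes values {l, e} — violation; Diagnosis=f: 2 rows → Age takes values {r, j} — violation — fails.
(v) {Diagnosis, Age} → Ward: every LHS value maps to a single RHS value — holds.
3 of the 5 dependencies hold.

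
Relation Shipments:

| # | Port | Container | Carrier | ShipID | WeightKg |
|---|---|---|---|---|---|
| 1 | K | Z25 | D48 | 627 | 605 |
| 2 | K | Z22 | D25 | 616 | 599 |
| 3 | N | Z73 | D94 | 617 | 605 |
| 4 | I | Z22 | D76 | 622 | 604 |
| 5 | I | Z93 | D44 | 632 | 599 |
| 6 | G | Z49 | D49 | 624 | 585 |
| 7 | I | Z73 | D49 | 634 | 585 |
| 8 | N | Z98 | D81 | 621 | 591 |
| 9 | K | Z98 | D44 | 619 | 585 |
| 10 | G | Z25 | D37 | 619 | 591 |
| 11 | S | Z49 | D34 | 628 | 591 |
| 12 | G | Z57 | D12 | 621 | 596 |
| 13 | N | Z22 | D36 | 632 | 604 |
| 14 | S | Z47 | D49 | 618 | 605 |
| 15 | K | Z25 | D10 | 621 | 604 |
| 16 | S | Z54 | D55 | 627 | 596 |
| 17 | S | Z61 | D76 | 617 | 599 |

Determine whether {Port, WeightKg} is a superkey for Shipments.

All 17 rows have distinct {Port, WeightKg} values, so {Port, WeightKg} → (all attributes) holds and {Port, WeightKg} is a superkey.

Yes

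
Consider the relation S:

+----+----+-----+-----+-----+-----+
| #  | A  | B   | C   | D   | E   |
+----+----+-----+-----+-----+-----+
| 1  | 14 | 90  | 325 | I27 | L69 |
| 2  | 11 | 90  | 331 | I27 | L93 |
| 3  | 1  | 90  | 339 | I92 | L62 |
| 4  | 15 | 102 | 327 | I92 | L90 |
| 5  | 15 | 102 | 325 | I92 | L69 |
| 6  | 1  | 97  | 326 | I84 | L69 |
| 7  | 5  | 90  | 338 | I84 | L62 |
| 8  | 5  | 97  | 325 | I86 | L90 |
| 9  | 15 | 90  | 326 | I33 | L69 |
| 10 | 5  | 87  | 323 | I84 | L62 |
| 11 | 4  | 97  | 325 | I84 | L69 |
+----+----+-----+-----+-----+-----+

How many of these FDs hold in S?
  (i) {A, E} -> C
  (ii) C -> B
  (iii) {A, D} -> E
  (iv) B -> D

0

(i) {A, E} -> C: (A=15, E=L69): rows 5, 9 → C takes values {325, 326} — violation; (A=5, E=L62): rows 7, 10 → C takes values {338, 323} — violation — fails.
(ii) C -> B: C=325: rows 1, 5, 8, 11 → B takes values {90, 102, 97} — violation; C=326: rows 6, 9 → B takes values {97, 90} — violation — fails.
(iii) {A, D} -> E: (A=15, D=I92): rows 4, 5 → E takes values {L90, L69} — violation — fails.
(iv) B -> D: B=90: rows 1, 2, 3, 7, 9 → D takes values {I27, I92, I84, I33} — violation; B=97: rows 6, 8, 11 → D takes values {I84, I86} — violation — fails.
None of the 4 dependencies hold.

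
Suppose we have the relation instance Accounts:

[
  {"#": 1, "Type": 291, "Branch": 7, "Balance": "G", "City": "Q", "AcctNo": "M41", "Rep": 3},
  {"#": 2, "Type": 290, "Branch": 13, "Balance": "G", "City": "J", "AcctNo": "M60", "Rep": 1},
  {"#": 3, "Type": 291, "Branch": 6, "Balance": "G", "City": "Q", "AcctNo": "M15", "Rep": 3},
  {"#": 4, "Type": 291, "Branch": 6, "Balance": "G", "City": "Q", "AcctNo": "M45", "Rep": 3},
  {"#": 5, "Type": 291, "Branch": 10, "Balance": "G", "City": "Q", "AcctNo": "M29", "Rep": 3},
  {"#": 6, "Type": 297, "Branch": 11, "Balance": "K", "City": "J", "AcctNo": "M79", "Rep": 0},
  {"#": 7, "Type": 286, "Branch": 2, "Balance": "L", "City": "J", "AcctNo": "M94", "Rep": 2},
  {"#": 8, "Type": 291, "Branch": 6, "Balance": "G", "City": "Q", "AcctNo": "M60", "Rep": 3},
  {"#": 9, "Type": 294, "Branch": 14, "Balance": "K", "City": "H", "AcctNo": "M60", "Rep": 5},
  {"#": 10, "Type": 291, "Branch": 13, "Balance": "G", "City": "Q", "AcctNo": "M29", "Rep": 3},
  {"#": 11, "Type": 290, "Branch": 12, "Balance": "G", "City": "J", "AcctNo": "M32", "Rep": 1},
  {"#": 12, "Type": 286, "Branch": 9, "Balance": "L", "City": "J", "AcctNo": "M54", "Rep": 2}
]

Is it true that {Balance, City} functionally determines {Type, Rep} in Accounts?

Yes

(Balance=G, City=Q): rows 1, 3, 4, 5, 8, 10 → {Type,Rep} = (291, 3), (291, 3), (291, 3), (291, 3), (291, 3), (291, 3) ✓
(Balance=G, City=J): rows 2, 11 → {Type,Rep} = (290, 1), (290, 1) ✓
(Balance=K, City=J): row 6 → {Type,Rep} = (297, 0) ✓
(Balance=L, City=J): rows 7, 12 → {Type,Rep} = (286, 2), (286, 2) ✓
(Balance=K, City=H): row 9 → {Type,Rep} = (294, 5) ✓
Every {Balance, City} value is associated with a single {Type, Rep} value, so {Balance, City} -> {Type, Rep} holds.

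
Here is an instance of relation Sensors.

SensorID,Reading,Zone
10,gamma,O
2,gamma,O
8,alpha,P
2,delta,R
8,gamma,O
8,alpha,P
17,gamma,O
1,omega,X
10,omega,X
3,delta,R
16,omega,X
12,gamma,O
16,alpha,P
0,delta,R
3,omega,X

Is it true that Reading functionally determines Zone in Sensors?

Reading=gamma: 5 rows → Zone = O, O, O, O, O ✓
Reading=alpha: 3 rows → Zone = P, P, P ✓
Reading=delta: 3 rows → Zone = R, R, R ✓
Reading=omega: 4 rows → Zone = X, X, X, X ✓
Every Reading value is associated with a single Zone value, so Reading → Zone holds.

Yes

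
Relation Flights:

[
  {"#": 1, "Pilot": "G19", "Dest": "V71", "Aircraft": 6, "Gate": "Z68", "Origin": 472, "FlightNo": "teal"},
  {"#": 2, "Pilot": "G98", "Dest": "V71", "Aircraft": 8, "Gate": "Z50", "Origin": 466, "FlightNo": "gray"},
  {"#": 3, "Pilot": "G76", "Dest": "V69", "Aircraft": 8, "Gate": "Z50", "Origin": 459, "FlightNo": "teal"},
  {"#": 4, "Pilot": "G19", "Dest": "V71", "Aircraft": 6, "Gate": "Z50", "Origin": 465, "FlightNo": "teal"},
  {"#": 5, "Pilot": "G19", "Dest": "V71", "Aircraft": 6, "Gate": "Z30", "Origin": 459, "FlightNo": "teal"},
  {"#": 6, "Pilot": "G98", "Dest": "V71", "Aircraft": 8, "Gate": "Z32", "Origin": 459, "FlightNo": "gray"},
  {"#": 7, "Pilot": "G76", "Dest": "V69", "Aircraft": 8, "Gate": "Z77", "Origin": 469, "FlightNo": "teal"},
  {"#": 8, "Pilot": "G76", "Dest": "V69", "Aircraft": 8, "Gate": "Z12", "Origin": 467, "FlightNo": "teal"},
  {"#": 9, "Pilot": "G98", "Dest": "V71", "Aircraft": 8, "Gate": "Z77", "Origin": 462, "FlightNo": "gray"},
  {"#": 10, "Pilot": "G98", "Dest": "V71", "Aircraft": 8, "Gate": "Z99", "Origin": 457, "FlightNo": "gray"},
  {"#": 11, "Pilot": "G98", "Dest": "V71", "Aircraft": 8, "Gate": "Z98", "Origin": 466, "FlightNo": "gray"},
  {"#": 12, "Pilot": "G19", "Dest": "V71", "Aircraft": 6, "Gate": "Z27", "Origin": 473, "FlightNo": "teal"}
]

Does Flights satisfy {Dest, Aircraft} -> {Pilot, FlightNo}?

Yes

(Dest=V71, Aircraft=6): rows 1, 4, 5, 12 → {Pilot,FlightNo} = (G19, teal), (G19, teal), (G19, teal), (G19, teal) ✓
(Dest=V71, Aircraft=8): rows 2, 6, 9, 10, 11 → {Pilot,FlightNo} = (G98, gray), (G98, gray), (G98, gray), (G98, gray), (G98, gray) ✓
(Dest=V69, Aircraft=8): rows 3, 7, 8 → {Pilot,FlightNo} = (G76, teal), (G76, teal), (G76, teal) ✓
Every {Dest, Aircraft} value is associated with a single {Pilot, FlightNo} value, so {Dest, Aircraft} -> {Pilot, FlightNo} holds.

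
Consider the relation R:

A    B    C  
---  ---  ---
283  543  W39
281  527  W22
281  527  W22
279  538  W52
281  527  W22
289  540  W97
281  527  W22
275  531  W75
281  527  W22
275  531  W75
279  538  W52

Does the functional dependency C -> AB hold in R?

C=W39: 1 row → {A,B} = (283, 543) ✓
C=W22: 5 rows → {A,B} = (281, 527), (281, 527), (281, 527), (281, 527), (281, 527) ✓
C=W52: 2 rows → {A,B} = (279, 538), (279, 538) ✓
C=W97: 1 row → {A,B} = (289, 540) ✓
C=W75: 2 rows → {A,B} = (275, 531), (275, 531) ✓
Every C value is associated with a single AB value, so C -> AB holds.

Yes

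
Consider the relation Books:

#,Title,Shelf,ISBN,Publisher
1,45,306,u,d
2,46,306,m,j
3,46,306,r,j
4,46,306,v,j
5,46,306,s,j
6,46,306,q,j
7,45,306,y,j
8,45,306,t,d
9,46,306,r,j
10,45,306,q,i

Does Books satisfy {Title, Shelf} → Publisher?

(Title=45, Shelf=306): rows 1, 7, 8, 10 → Publisher takes values {d, j, i} — violation
(Title=46, Shelf=306): rows 2, 3, 4, 5, 6, 9 → Publisher = j, j, j, j, j, j ✓
Two rows agree on {Title, Shelf} but differ on Publisher, so {Title, Shelf} → Publisher does not hold.

No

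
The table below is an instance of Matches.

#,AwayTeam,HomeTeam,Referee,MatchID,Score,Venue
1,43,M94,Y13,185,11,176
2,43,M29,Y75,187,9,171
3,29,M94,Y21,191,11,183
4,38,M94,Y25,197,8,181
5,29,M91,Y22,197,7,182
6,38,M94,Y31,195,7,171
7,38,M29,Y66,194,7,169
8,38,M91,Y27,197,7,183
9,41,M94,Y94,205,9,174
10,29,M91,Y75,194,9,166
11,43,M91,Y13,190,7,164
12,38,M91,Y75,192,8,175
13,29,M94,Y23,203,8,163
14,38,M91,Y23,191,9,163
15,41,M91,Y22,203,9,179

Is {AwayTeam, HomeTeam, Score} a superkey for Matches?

All 15 rows have distinct {AwayTeam, HomeTeam, Score} values, so {AwayTeam, HomeTeam, Score} → (all attributes) holds and {AwayTeam, HomeTeam, Score} is a superkey.

Yes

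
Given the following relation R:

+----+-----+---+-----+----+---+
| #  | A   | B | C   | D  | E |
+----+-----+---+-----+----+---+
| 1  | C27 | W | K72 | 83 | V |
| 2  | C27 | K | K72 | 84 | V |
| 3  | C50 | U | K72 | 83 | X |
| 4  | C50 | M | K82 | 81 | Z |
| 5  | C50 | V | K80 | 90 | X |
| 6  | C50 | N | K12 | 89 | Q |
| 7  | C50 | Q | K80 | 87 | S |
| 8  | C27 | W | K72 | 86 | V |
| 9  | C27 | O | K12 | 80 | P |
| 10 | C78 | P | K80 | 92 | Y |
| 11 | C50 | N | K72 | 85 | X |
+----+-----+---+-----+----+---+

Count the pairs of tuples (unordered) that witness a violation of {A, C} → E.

(A=C27, C=K72): all 3 rows agree on E — 0 pairs.
(A=C50, C=K72): all 2 rows agree on E — 0 pairs.
(A=C50, C=K80): violating pairs (5,7) — 1 pair.

1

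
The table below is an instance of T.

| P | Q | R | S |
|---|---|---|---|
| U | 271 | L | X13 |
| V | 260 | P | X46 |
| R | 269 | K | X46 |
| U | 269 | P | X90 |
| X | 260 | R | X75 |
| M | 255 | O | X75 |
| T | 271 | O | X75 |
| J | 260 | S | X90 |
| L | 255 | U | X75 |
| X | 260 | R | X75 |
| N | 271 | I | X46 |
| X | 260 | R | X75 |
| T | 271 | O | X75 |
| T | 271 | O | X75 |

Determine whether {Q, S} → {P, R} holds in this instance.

(Q=271, S=X13): 1 row → {P,R} = (U, L) ✓
(Q=260, S=X46): 1 row → {P,R} = (V, P) ✓
(Q=269, S=X46): 1 row → {P,R} = (R, K) ✓
(Q=269, S=X90): 1 row → {P,R} = (U, P) ✓
(Q=260, S=X75): 3 rows → {P,R} = (X, R), (X, R), (X, R) ✓
(Q=255, S=X75): 2 rows → {P,R} takes values {(M, O), (L, U)} — violation
(Q=271, S=X75): 3 rows → {P,R} = (T, O), (T, O), (T, O) ✓
(Q=260, S=X90): 1 row → {P,R} = (J, S) ✓
(Q=271, S=X46): 1 row → {P,R} = (N, I) ✓
Two rows agree on {Q, S} but differ on {P, R}, so {Q, S} → {P, R} does not hold.

No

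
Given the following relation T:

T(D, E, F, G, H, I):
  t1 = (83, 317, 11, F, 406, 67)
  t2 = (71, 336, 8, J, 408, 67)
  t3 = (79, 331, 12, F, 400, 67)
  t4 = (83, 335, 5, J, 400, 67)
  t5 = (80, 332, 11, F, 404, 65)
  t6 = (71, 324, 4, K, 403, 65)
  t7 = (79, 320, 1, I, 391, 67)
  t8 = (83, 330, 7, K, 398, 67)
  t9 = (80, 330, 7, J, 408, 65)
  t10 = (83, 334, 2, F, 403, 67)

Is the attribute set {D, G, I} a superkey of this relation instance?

No

Rows 1 and 10 have the same {D, G, I} value (D=83, G=F, I=67) but are distinct tuples, so {D, G, I} does not determine every attribute — not a superkey.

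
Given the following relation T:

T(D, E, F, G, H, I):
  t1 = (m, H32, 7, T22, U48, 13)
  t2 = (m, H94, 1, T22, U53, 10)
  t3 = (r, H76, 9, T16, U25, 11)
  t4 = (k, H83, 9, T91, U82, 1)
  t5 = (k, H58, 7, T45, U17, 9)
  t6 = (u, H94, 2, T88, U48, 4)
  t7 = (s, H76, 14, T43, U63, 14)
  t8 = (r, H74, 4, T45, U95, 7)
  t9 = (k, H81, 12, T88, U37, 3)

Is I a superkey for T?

Yes

All 9 rows have distinct I values, so I → (all attributes) holds and I is a superkey.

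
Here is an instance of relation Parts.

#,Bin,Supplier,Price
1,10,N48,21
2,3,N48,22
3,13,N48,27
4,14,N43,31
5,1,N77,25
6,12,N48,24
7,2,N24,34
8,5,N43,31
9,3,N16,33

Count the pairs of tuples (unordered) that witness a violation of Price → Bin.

1

Price=31: violating pairs (4,8) — 1 pair.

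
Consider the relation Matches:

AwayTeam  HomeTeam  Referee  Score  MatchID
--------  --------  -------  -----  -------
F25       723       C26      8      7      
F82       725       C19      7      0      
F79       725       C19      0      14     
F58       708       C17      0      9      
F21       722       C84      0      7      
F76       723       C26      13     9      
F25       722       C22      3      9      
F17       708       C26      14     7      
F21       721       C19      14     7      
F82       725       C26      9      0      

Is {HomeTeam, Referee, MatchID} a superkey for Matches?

All 10 rows have distinct {HomeTeam, Referee, MatchID} values, so {HomeTeam, Referee, MatchID} → (all attributes) holds and {HomeTeam, Referee, MatchID} is a superkey.

Yes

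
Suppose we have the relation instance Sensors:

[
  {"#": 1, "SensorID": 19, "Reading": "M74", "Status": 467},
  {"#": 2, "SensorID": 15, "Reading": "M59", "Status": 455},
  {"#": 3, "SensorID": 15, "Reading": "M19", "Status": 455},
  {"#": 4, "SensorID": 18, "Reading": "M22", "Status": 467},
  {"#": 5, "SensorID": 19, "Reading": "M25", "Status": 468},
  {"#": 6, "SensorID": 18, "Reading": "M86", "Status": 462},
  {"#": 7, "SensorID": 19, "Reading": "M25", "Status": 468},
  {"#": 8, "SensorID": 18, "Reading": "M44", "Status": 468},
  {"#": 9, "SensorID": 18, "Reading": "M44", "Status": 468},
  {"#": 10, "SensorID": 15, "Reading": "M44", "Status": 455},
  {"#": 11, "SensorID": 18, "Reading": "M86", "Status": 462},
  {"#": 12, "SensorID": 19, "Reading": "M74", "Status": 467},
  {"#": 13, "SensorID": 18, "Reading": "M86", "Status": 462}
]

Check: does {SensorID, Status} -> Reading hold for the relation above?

No

(SensorID=19, Status=467): rows 1, 12 → Reading = M74, M74 ✓
(SensorID=15, Status=455): rows 2, 3, 10 → Reading takes values {M59, M19, M44} — violation
(SensorID=18, Status=467): row 4 → Reading = M22 ✓
(SensorID=19, Status=468): rows 5, 7 → Reading = M25, M25 ✓
(SensorID=18, Status=462): rows 6, 11, 13 → Reading = M86, M86, M86 ✓
(SensorID=18, Status=468): rows 8, 9 → Reading = M44, M44 ✓
Two rows agree on {SensorID, Status} but differ on Reading, so {SensorID, Status} -> Reading does not hold.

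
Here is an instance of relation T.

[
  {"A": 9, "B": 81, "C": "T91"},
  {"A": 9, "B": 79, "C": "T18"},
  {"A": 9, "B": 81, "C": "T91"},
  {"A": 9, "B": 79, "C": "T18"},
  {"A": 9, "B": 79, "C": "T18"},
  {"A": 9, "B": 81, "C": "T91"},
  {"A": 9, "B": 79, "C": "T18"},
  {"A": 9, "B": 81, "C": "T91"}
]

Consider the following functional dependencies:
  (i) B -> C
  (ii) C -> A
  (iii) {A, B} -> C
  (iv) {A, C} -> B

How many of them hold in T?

4

(i) B -> C: every LHS value maps to a single RHS value — holds.
(ii) C -> A: every LHS value maps to a single RHS value — holds.
(iii) {A, B} -> C: every LHS value maps to a single RHS value — holds.
(iv) {A, C} -> B: every LHS value maps to a single RHS value — holds.
4 of the 4 dependencies hold.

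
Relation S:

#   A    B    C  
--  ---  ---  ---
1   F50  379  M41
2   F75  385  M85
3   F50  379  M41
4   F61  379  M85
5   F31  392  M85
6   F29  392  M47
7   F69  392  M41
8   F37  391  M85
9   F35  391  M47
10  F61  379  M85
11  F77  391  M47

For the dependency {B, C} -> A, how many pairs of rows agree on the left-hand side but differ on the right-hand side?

(B=379, C=M41): all 2 rows agree on A — 0 pairs.
(B=379, C=M85): all 2 rows agree on A — 0 pairs.
(B=391, C=M47): violating pairs (9,11) — 1 pair.

1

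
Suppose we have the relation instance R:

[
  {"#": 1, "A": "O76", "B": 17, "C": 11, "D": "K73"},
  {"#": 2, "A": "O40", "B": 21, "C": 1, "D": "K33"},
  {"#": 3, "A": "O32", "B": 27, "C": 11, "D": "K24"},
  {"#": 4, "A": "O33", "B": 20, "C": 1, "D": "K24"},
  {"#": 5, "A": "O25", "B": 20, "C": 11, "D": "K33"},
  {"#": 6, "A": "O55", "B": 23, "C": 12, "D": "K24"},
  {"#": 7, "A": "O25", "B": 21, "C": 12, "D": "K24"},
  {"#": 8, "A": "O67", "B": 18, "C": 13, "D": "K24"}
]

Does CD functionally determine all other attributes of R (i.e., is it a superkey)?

No

Rows 6 and 7 have the same CD value (C=12, D=K24) but are distinct tuples, so CD does not determine every attribute — not a superkey.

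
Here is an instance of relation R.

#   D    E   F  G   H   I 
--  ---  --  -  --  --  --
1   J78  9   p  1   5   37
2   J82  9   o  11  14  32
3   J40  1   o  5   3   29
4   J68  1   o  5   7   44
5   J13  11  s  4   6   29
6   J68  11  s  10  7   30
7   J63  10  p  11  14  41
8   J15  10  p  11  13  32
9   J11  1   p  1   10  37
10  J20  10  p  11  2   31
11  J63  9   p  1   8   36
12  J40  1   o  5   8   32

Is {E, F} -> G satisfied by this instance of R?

(E=9, F=p): rows 1, 11 → G = 1, 1 ✓
(E=9, F=o): row 2 → G = 11 ✓
(E=1, F=o): rows 3, 4, 12 → G = 5, 5, 5 ✓
(E=11, F=s): rows 5, 6 → G takes values {4, 10} — violation
(E=10, F=p): rows 7, 8, 10 → G = 11, 11, 11 ✓
(E=1, F=p): row 9 → G = 1 ✓
Two rows agree on {E, F} but differ on G, so {E, F} -> G does not hold.

No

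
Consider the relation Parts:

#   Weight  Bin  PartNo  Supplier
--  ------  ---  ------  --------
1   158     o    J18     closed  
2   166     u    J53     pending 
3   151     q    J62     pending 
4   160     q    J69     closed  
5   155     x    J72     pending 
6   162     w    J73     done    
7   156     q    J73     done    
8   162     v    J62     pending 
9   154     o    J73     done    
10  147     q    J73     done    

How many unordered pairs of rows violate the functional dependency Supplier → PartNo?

6

Supplier=closed: violating pairs (1,4) — 1 pair.
Supplier=pending: violating pairs (2,3), (2,5), (2,8), (3,5), (5,8) — 5 pairs.
Supplier=done: all 4 rows agree on PartNo — 0 pairs.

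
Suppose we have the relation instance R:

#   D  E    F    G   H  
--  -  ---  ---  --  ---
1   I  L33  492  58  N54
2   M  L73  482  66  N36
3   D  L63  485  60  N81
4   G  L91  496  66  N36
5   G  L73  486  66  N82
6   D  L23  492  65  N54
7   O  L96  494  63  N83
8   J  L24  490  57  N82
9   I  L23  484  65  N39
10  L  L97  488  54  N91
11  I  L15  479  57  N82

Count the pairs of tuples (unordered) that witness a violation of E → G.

E=L73: all 2 rows agree on G — 0 pairs.
E=L23: all 2 rows agree on G — 0 pairs.

0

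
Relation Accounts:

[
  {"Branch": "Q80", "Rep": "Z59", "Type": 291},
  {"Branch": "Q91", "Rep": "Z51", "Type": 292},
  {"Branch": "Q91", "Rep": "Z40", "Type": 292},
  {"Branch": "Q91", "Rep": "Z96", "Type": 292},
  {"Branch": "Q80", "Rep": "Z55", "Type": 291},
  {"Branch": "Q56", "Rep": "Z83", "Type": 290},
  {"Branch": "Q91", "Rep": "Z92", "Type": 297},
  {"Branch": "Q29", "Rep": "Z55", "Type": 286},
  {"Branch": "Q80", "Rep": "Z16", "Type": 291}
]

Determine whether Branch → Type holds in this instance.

Branch=Q80: 3 rows → Type = 291, 291, 291 ✓
Branch=Q91: 4 rows → Type takes values {292, 297} — violation
Branch=Q56: 1 row → Type = 290 ✓
Branch=Q29: 1 row → Type = 286 ✓
Two rows agree on Branch but differ on Type, so Branch → Type does not hold.

No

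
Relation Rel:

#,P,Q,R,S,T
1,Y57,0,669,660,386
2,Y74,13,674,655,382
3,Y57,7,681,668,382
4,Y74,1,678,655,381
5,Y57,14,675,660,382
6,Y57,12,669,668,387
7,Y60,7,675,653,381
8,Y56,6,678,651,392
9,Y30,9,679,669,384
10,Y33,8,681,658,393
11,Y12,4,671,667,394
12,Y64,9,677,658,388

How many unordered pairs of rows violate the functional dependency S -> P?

S=660: all 2 rows agree on P — 0 pairs.
S=655: all 2 rows agree on P — 0 pairs.
S=668: all 2 rows agree on P — 0 pairs.
S=658: violating pairs (10,12) — 1 pair.

1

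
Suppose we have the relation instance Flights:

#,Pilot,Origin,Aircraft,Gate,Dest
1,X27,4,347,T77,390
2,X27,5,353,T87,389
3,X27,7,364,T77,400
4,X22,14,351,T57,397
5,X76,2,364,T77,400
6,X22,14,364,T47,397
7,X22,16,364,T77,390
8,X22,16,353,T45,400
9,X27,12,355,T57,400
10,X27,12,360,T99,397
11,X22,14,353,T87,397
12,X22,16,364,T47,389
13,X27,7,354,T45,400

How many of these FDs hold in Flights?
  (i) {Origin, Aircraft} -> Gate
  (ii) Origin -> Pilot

(i) {Origin, Aircraft} -> Gate: (Origin=16, Aircraft=364): rows 7, 12 → Gate takes values {T77, T47} — violation — fails.
(ii) Origin -> Pilot: every LHS value maps to a single RHS value — holds.
1 of the 2 dependencies holds.

1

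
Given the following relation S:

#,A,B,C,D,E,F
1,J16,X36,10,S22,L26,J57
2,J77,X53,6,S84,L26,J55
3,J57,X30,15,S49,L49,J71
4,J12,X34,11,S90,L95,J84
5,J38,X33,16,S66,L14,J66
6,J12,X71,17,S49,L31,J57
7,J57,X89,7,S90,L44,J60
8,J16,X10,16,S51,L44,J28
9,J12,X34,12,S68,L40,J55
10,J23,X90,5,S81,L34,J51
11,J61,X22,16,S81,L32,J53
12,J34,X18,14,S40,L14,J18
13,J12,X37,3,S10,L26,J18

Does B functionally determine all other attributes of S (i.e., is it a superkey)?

Rows 4 and 9 have the same B value B=X34 but are distinct tuples, so B does not determine every attribute — not a superkey.

No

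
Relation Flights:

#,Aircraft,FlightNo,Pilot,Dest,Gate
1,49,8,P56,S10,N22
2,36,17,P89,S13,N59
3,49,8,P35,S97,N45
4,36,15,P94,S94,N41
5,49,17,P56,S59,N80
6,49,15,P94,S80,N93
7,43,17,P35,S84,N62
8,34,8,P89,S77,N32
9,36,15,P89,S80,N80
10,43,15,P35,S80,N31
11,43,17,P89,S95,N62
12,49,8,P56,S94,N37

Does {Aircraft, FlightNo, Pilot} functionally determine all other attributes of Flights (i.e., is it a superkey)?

No

Rows 1 and 12 have the same {Aircraft, FlightNo, Pilot} value (Aircraft=49, FlightNo=8, Pilot=P56) but are distinct tuples, so {Aircraft, FlightNo, Pilot} does not determine every attribute — not a superkey.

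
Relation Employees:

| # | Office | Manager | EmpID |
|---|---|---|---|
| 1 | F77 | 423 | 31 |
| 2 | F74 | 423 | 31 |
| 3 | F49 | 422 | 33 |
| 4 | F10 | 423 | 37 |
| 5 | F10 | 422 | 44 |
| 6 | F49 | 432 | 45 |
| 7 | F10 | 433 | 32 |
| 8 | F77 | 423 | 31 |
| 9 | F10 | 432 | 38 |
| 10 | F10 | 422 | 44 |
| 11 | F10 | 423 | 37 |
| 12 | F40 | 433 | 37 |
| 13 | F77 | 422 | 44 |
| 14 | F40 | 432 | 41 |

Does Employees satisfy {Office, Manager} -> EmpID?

(Office=F77, Manager=423): rows 1, 8 → EmpID = 31, 31 ✓
(Office=F74, Manager=423): row 2 → EmpID = 31 ✓
(Office=F49, Manager=422): row 3 → EmpID = 33 ✓
(Office=F10, Manager=423): rows 4, 11 → EmpID = 37, 37 ✓
(Office=F10, Manager=422): rows 5, 10 → EmpID = 44, 44 ✓
(Office=F49, Manager=432): row 6 → EmpID = 45 ✓
(Office=F10, Manager=433): row 7 → EmpID = 32 ✓
(Office=F10, Manager=432): row 9 → EmpID = 38 ✓
(Office=F40, Manager=433): row 12 → EmpID = 37 ✓
(Office=F77, Manager=422): row 13 → EmpID = 44 ✓
(Office=F40, Manager=432): row 14 → EmpID = 41 ✓
Every {Office, Manager} value is associated with a single EmpID value, so {Office, Manager} -> EmpID holds.

Yes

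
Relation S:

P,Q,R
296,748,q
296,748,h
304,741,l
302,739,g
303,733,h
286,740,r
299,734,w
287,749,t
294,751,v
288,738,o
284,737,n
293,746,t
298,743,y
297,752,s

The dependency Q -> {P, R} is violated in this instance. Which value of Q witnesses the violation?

Q=748: 2 rows → {P,R} takes values {(296, q), (296, h)} — violation
Q=741: 1 row → {P,R} = (304, l) ✓
Q=739: 1 row → {P,R} = (302, g) ✓
Q=733: 1 row → {P,R} = (303, h) ✓
Q=740: 1 row → {P,R} = (286, r) ✓
Q=734: 1 row → {P,R} = (299, w) ✓
Q=749: 1 row → {P,R} = (287, t) ✓
Q=751: 1 row → {P,R} = (294, v) ✓
Q=738: 1 row → {P,R} = (288, o) ✓
Q=737: 1 row → {P,R} = (284, n) ✓
Q=746: 1 row → {P,R} = (293, t) ✓
Q=743: 1 row → {P,R} = (298, y) ✓
Q=752: 1 row → {P,R} = (297, s) ✓
The only Q value with inconsistent RHS is Q=748.

748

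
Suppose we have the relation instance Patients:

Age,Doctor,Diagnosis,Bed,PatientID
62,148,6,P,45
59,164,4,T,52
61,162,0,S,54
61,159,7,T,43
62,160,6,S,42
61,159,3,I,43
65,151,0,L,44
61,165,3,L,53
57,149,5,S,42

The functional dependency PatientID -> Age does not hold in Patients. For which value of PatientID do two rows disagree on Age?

PatientID=45: 1 row → Age = 62 ✓
PatientID=52: 1 row → Age = 59 ✓
PatientID=54: 1 row → Age = 61 ✓
PatientID=43: 2 rows → Age = 61, 61 ✓
PatientID=42: 2 rows → Age takes values {62, 57} — violation
PatientID=44: 1 row → Age = 65 ✓
PatientID=53: 1 row → Age = 61 ✓
The only PatientID value with inconsistent Age is PatientID=42.

42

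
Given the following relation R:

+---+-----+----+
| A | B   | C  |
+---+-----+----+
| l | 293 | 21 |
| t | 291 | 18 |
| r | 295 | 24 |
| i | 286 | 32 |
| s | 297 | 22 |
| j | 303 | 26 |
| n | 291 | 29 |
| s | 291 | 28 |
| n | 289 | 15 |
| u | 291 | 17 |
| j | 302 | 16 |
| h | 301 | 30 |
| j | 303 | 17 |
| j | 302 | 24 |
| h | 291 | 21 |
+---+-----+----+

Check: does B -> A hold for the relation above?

No

B=293: 1 row → A = l ✓
B=291: 5 rows → A takes values {t, n, s, u, h} — violation
B=295: 1 row → A = r ✓
B=286: 1 row → A = i ✓
B=297: 1 row → A = s ✓
B=303: 2 rows → A = j, j ✓
B=289: 1 row → A = n ✓
B=302: 2 rows → A = j, j ✓
B=301: 1 row → A = h ✓
Two rows agree on B but differ on A, so B -> A does not hold.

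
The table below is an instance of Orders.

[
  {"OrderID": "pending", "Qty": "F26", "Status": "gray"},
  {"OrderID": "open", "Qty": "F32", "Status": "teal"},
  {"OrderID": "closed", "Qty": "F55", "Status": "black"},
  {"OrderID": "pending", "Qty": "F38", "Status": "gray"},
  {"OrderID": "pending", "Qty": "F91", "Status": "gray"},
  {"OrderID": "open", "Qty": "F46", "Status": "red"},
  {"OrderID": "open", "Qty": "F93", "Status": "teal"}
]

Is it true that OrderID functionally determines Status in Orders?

OrderID=pending: 3 rows → Status = gray, gray, gray ✓
OrderID=open: 3 rows → Status takes values {teal, red} — violation
OrderID=closed: 1 row → Status = black ✓
Two rows agree on OrderID but differ on Status, so OrderID → Status does not hold.

No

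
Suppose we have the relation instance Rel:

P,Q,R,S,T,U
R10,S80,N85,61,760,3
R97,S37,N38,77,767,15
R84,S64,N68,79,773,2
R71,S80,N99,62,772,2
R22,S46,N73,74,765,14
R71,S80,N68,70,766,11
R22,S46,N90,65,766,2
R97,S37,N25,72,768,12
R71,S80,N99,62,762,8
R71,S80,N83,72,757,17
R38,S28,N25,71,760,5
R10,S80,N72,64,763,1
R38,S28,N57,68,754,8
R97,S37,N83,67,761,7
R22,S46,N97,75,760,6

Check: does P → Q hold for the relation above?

Yes

P=R10: 2 rows → Q = S80, S80 ✓
P=R97: 3 rows → Q = S37, S37, S37 ✓
P=R84: 1 row → Q = S64 ✓
P=R71: 4 rows → Q = S80, S80, S80, S80 ✓
P=R22: 3 rows → Q = S46, S46, S46 ✓
P=R38: 2 rows → Q = S28, S28 ✓
Every P value is associated with a single Q value, so P → Q holds.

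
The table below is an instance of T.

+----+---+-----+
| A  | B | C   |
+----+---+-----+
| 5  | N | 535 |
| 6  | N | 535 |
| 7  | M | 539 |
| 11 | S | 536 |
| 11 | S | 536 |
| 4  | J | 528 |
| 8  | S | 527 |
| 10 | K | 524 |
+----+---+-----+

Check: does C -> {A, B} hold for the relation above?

C=535: 2 rows → {A,B} takes values {(5, N), (6, N)} — violation
C=539: 1 row → {A,B} = (7, M) ✓
C=536: 2 rows → {A,B} = (11, S), (11, S) ✓
C=528: 1 row → {A,B} = (4, J) ✓
C=527: 1 row → {A,B} = (8, S) ✓
C=524: 1 row → {A,B} = (10, K) ✓
Two rows agree on C but differ on {A, B}, so C -> {A, B} does not hold.

No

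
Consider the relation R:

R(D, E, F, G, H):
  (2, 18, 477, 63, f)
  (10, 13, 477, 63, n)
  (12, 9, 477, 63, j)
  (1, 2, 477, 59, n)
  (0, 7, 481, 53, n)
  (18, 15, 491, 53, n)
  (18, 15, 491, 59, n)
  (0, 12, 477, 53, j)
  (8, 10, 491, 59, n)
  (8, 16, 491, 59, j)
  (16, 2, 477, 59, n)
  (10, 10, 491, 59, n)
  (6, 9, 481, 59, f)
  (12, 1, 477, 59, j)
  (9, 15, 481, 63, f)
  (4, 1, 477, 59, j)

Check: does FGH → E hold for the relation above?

No

(F=477, G=63, H=f): 1 row → E = 18 ✓
(F=477, G=63, H=n): 1 row → E = 13 ✓
(F=477, G=63, H=j): 1 row → E = 9 ✓
(F=477, G=59, H=n): 2 rows → E = 2, 2 ✓
(F=481, G=53, H=n): 1 row → E = 7 ✓
(F=491, G=53, H=n): 1 row → E = 15 ✓
(F=491, G=59, H=n): 3 rows → E takes values {15, 10} — violation
(F=477, G=53, H=j): 1 row → E = 12 ✓
(F=491, G=59, H=j): 1 row → E = 16 ✓
(F=481, G=59, H=f): 1 row → E = 9 ✓
(F=477, G=59, H=j): 2 rows → E = 1, 1 ✓
(F=481, G=63, H=f): 1 row → E = 15 ✓
Two rows agree on FGH but differ on E, so FGH → E does not hold.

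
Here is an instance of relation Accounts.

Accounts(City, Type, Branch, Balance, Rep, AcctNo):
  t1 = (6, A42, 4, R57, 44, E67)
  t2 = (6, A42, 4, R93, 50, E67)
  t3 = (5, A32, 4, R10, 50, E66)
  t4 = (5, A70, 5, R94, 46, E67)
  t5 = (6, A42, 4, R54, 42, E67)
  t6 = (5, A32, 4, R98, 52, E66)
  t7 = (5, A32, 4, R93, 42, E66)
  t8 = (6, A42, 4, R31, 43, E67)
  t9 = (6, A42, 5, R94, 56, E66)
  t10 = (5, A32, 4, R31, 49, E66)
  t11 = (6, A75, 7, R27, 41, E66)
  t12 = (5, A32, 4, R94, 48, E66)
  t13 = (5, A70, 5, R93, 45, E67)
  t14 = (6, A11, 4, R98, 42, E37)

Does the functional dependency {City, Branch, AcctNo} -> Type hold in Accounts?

Yes

(City=6, Branch=4, AcctNo=E67): rows 1, 2, 5, 8 → Type = A42, A42, A42, A42 ✓
(City=5, Branch=4, AcctNo=E66): rows 3, 6, 7, 10, 12 → Type = A32, A32, A32, A32, A32 ✓
(City=5, Branch=5, AcctNo=E67): rows 4, 13 → Type = A70, A70 ✓
(City=6, Branch=5, AcctNo=E66): row 9 → Type = A42 ✓
(City=6, Branch=7, AcctNo=E66): row 11 → Type = A75 ✓
(City=6, Branch=4, AcctNo=E37): row 14 → Type = A11 ✓
Every {City, Branch, AcctNo} value is associated with a single Type value, so {City, Branch, AcctNo} -> Type holds.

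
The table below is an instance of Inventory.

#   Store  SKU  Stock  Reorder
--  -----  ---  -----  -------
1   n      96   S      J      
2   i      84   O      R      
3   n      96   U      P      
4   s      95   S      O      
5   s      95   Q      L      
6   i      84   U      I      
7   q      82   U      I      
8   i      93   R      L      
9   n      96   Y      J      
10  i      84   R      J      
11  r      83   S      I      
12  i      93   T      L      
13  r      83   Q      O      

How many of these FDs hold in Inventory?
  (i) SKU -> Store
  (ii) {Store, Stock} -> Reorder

(i) SKU -> Store: every LHS value maps to a single RHS value — holds.
(ii) {Store, Stock} -> Reorder: (Store=i, Stock=R): rows 8, 10 → Reorder takes values {L, J} — violation — fails.
1 of the 2 dependencies holds.

1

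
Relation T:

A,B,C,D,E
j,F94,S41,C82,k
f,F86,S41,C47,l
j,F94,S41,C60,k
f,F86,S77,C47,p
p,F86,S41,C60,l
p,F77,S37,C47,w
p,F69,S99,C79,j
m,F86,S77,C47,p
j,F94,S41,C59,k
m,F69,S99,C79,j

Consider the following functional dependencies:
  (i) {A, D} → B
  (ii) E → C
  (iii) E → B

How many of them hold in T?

(i) {A, D} → B: every LHS value maps to a single RHS value — holds.
(ii) E → C: every LHS value maps to a single RHS value — holds.
(iii) E → B: every LHS value maps to a single RHS value — holds.
3 of the 3 dependencies hold.

3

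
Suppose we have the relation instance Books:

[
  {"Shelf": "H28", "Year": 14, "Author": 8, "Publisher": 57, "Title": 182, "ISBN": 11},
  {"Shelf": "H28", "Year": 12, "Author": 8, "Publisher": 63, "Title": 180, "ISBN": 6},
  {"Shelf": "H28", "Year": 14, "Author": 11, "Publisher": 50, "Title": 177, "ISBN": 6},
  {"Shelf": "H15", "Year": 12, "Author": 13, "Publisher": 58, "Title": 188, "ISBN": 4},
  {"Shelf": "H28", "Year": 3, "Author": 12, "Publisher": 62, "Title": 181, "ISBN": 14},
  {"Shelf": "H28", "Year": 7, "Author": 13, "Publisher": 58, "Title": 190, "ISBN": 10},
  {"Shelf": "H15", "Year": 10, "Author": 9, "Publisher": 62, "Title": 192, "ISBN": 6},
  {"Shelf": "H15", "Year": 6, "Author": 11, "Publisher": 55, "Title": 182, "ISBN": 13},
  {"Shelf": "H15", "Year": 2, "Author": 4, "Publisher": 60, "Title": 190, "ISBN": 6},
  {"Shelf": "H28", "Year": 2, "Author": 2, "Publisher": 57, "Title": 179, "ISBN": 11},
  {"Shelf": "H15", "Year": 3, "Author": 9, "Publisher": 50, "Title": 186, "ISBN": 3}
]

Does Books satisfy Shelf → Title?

No

Shelf=H28: 6 rows → Title takes values {182, 180, 177, 181, 190, 179} — violation
Shelf=H15: 5 rows → Title takes values {188, 192, 182, 190, 186} — violation
Two rows agree on Shelf but differ on Title, so Shelf → Title does not hold.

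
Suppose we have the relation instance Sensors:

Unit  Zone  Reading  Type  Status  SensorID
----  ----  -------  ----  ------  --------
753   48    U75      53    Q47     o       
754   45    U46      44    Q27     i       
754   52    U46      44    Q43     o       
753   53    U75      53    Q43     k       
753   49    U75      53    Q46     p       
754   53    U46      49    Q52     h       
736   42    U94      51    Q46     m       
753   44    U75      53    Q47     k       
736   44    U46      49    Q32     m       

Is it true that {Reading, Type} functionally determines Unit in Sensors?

(Reading=U75, Type=53): 4 rows → Unit = 753, 753, 753, 753 ✓
(Reading=U46, Type=44): 2 rows → Unit = 754, 754 ✓
(Reading=U46, Type=49): 2 rows → Unit takes values {754, 736} — violation
(Reading=U94, Type=51): 1 row → Unit = 736 ✓
Two rows agree on {Reading, Type} but differ on Unit, so {Reading, Type} -> Unit does not hold.

No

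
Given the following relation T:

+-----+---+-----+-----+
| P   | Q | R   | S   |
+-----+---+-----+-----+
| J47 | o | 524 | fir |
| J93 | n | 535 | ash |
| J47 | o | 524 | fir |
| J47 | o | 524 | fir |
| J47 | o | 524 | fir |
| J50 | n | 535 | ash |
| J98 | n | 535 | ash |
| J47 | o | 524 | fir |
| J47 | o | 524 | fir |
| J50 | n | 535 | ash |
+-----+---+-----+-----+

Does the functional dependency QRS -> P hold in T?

(Q=o, R=524, S=fir): 6 rows → P = J47, J47, J47, J47, J47, J47 ✓
(Q=n, R=535, S=ash): 4 rows → P takes values {J93, J50, J98} — violation
Two rows agree on QRS but differ on P, so QRS -> P does not hold.

No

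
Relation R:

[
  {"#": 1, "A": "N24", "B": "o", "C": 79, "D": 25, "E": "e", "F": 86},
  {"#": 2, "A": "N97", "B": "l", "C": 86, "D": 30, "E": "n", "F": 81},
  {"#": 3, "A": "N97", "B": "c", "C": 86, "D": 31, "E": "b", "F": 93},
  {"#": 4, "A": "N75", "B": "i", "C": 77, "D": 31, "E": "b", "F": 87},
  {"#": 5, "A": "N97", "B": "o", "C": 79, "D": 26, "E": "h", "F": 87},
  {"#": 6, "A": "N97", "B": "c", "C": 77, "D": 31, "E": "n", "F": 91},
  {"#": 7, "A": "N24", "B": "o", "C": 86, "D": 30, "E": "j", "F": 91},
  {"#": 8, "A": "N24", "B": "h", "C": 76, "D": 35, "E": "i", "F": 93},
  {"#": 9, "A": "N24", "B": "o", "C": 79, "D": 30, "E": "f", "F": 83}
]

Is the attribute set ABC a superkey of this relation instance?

No

Rows 1 and 9 have the same ABC value (A=N24, B=o, C=79) but are distinct tuples, so ABC does not determine every attribute — not a superkey.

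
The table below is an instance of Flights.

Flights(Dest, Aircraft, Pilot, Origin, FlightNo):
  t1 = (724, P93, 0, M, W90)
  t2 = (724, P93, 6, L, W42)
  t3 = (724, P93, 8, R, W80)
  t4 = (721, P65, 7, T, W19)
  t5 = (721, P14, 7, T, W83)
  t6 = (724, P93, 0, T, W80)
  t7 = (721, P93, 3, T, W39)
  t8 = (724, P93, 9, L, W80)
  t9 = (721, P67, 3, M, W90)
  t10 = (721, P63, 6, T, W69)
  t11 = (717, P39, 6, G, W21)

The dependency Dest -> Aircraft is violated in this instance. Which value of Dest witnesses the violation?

721

Dest=724: rows 1, 2, 3, 6, 8 → Aircraft = P93, P93, P93, P93, P93 ✓
Dest=721: rows 4, 5, 7, 9, 10 → Aircraft takes values {P65, P14, P93, P67, P63} — violation
Dest=717: row 11 → Aircraft = P39 ✓
The only Dest value with inconsistent Aircraft is Dest=721.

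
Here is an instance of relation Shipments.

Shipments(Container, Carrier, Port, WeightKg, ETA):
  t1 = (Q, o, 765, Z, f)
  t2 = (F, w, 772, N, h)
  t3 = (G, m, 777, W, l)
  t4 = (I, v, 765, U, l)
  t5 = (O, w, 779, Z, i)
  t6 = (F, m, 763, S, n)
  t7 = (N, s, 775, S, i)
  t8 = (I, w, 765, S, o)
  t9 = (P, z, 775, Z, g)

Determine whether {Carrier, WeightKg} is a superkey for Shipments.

Yes

All 9 rows have distinct {Carrier, WeightKg} values, so {Carrier, WeightKg} → (all attributes) holds and {Carrier, WeightKg} is a superkey.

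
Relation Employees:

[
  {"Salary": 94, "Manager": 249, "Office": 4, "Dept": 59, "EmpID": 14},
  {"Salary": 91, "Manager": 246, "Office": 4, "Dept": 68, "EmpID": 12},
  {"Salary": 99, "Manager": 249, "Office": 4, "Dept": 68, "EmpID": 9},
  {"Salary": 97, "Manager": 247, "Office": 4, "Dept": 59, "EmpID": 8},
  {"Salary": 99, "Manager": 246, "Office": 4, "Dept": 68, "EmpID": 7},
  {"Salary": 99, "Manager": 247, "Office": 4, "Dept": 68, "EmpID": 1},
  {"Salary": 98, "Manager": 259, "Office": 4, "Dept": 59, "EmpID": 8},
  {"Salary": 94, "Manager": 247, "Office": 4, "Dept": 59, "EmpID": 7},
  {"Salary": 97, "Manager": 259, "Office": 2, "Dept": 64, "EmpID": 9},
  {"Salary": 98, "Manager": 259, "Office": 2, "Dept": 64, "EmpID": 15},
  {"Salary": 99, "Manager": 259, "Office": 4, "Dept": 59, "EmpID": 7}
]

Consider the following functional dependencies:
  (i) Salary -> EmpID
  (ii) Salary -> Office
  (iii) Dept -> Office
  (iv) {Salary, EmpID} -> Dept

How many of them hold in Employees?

(i) Salary -> EmpID: Salary=94: 2 rows → EmpID takes values {14, 7} — violation; Salary=99: 4 rows → EmpID takes values {9, 7, 1} — violation; Salary=97: 2 rows → EmpID takes values {8, 9} — violation; Salary=98: 2 rows → EmpID takes values {8, 15} — violation — fails.
(ii) Salary -> Office: Salary=97: 2 rows → Office takes values {4, 2} — violation; Salary=98: 2 rows → Office takes values {4, 2} — violation — fails.
(iii) Dept -> Office: every LHS value maps to a single RHS value — holds.
(iv) {Salary, EmpID} -> Dept: (Salary=99, EmpID=7): 2 rows → Dept takes values {68, 59} — violation — fails.
1 of the 4 dependencies holds.

1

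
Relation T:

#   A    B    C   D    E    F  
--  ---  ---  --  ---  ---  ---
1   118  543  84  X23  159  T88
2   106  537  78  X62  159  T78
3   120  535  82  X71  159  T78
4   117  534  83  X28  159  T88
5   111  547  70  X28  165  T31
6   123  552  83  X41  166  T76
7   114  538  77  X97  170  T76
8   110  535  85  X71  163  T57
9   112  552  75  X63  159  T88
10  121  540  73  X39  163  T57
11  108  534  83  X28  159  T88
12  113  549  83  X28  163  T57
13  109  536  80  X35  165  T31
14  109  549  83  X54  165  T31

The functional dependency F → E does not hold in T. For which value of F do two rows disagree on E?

F=T88: rows 1, 4, 9, 11 → E = 159, 159, 159, 159 ✓
F=T78: rows 2, 3 → E = 159, 159 ✓
F=T31: rows 5, 13, 14 → E = 165, 165, 165 ✓
F=T76: rows 6, 7 → E takes values {166, 170} — violation
F=T57: rows 8, 10, 12 → E = 163, 163, 163 ✓
The only F value with inconsistent E is F=T76.

T76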